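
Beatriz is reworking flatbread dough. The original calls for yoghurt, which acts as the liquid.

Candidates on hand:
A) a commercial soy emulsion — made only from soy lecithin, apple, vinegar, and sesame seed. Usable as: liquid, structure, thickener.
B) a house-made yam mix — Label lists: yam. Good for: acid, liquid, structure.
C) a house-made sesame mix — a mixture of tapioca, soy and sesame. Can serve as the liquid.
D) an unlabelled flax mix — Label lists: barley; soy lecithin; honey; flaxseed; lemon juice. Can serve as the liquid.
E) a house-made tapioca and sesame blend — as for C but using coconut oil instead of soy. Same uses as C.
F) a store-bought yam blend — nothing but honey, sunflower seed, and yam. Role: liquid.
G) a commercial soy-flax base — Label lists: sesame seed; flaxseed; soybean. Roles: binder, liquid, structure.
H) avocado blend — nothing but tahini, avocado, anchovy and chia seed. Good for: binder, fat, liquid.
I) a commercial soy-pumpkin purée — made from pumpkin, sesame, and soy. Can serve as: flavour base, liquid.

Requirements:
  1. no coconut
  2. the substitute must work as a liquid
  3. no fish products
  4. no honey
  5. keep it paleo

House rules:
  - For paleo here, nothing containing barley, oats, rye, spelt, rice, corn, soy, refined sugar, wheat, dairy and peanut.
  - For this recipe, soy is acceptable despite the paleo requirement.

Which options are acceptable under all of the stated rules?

A: soy is permitted under the paleo carve-out; nothing else excluded — keep
B: no honey, no coconut — OK
C: soy is permitted under the paleo carve-out; nothing else excluded — valid
D: has barley, so not paleo; has honey, so not honey-free — out
E: has coconut oil, so not coconut-free — no
F: has honey, so not honey-free — reject
G: soy is permitted under the paleo carve-out; nothing else excluded — keep
H: has anchovy, so not fish-free — no
I: soy is permitted under the paleo carve-out; nothing else excluded — keep

A, B, C, G, I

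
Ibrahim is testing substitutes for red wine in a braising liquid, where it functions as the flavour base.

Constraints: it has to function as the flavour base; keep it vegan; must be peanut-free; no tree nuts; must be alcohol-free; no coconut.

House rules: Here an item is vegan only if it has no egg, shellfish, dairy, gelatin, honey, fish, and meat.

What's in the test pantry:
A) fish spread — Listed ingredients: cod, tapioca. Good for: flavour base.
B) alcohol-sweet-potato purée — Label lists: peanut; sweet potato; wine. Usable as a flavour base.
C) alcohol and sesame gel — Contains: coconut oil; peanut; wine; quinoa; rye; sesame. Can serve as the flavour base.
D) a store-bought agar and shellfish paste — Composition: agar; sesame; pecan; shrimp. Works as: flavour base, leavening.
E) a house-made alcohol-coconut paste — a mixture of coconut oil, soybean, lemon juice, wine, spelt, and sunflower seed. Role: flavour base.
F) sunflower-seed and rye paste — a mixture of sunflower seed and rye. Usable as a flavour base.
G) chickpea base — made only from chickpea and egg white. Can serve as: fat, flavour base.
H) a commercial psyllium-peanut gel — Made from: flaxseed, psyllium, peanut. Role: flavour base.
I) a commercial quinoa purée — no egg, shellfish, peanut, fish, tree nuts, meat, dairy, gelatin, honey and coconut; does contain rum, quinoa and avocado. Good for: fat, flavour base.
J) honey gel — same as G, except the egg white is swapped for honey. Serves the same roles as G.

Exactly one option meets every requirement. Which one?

A: has cod, so not vegan — no
B: has peanut, so not peanut-free; has wine, so not alcohol-free — no
C: has peanut, so not peanut-free; has wine, so not alcohol-free (and 1 more) — no
D: has shrimp, so not vegan; has pecan, so not tree-nut-free — reject
E: has wine, so not alcohol-free; has coconut oil, so not coconut-free — reject
F: works as a flavour base, no tree nuts, no alcohol — OK
G: has egg white, so not vegan — reject
H: has peanut, so not peanut-free — out
I: has rum, so not alcohol-free — reject
J: has honey, so not vegan — out

F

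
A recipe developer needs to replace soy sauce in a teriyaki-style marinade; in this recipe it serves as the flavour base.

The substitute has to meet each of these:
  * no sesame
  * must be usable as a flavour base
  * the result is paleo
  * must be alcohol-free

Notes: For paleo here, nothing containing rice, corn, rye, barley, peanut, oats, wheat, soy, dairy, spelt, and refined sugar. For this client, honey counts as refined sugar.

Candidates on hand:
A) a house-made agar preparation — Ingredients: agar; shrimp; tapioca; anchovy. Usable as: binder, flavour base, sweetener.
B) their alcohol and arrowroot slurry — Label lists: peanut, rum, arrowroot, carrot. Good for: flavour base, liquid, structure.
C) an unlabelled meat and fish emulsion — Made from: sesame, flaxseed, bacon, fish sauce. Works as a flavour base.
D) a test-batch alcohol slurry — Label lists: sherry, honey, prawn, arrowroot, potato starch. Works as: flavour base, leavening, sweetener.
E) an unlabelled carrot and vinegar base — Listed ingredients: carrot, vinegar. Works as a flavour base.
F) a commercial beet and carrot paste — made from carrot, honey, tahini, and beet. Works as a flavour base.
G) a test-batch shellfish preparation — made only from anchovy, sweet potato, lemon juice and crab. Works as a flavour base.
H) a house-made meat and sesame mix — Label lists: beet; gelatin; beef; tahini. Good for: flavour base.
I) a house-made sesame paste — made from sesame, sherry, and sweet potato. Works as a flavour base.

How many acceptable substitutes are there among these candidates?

3

A: works as a flavour base, paleo, no alcohol — keep
B: has peanut, so not paleo; has rum, so not alcohol-free — reject
C: has sesame, so not sesame-free — out
D: has honey, so not paleo; has sherry, so not alcohol-free — reject
E: nothing on the exclusion list — valid
F: has honey, so not paleo; has tahini, so not sesame-free — out
G: works as a flavour base, no sesame, no alcohol — valid
H: has tahini, so not sesame-free — no
I: has sesame, so not sesame-free; has sherry, so not alcohol-free — no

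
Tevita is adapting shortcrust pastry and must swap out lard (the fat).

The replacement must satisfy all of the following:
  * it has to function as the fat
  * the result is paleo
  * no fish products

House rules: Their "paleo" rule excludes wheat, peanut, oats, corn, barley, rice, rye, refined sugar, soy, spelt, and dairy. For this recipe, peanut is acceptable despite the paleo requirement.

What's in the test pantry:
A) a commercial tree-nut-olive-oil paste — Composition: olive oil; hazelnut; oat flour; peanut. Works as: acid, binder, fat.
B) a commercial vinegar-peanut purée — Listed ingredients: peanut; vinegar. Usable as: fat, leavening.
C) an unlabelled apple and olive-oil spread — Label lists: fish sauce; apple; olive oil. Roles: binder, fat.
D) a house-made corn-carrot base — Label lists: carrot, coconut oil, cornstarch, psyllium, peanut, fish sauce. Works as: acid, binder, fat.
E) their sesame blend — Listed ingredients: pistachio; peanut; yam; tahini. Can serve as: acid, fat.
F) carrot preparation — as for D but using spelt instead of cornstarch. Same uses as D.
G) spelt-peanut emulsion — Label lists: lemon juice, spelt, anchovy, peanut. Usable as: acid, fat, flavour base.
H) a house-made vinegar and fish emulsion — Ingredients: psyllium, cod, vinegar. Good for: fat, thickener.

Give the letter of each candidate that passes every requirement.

B, E

A: has oat flour, so not paleo — out
B: peanut is permitted under the paleo carve-out; nothing else excluded — OK
C: has fish sauce, so not fish-free — no
D: has cornstarch, so not paleo; has fish sauce, so not fish-free — no
E: peanut is permitted under the paleo carve-out; nothing else excluded — OK
F: has spelt, so not paleo; has fish sauce, so not fish-free — out
G: has spelt, so not paleo; has anchovy, so not fish-free — out
H: has cod, so not fish-free — reject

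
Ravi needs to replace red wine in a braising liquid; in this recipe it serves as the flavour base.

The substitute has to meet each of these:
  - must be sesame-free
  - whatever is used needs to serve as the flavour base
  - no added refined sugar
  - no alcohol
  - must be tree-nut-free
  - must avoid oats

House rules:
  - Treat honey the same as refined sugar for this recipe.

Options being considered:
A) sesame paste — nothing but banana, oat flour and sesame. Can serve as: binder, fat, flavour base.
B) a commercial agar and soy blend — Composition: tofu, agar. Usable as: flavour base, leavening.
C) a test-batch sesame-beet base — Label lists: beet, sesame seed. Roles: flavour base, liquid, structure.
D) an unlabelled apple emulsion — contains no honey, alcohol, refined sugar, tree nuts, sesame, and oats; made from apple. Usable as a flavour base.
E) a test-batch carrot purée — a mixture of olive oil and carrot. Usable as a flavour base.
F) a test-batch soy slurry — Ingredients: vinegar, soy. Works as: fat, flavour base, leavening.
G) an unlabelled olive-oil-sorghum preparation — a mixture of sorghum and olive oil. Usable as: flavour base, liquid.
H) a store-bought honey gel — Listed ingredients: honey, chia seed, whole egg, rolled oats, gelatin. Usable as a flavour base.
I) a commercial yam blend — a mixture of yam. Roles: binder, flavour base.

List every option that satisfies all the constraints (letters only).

B, D, E, F, G, I

A: has oat flour, so not oat-free; has sesame, so not sesame-free — out
B: all constraints satisfied — valid
C: has sesame seed, so not sesame-free — no
D: nothing on the exclusion list — OK
E: no-added-sugar, no oats — OK
F: only soy and vinegar; none excluded — OK
G: every rule checks out — OK
H: has rolled oats, so not oat-free; has honey, so not no-added-sugar — no
I: all constraints satisfied — valid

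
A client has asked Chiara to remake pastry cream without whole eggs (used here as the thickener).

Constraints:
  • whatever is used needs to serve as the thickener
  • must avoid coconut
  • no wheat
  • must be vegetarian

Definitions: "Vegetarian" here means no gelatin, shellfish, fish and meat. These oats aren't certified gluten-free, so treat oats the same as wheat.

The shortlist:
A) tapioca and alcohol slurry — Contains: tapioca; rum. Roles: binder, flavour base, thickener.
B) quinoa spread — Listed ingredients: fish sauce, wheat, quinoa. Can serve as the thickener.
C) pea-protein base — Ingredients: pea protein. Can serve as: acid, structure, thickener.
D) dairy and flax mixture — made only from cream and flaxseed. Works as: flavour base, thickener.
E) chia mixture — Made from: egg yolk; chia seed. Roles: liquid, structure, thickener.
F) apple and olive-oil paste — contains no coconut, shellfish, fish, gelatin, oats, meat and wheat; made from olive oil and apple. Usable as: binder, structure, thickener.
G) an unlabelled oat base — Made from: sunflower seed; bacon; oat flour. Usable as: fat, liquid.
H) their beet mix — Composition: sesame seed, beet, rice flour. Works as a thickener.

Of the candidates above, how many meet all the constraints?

A: works as a thickener, wheat-free, no coconut — keep
B: has fish sauce, so not vegetarian; has wheat, so not wheat-free — no
C: every rule checks out — valid
D: works as a thickener, no coconut, vegetarian — valid
E: wheat-free, vegetarian — keep
F: no coconut, vegetarian — keep
G: not usable as a thickener; has bacon, so not vegetarian (and 1 more) — reject
H: nothing on the exclusion list — keep

6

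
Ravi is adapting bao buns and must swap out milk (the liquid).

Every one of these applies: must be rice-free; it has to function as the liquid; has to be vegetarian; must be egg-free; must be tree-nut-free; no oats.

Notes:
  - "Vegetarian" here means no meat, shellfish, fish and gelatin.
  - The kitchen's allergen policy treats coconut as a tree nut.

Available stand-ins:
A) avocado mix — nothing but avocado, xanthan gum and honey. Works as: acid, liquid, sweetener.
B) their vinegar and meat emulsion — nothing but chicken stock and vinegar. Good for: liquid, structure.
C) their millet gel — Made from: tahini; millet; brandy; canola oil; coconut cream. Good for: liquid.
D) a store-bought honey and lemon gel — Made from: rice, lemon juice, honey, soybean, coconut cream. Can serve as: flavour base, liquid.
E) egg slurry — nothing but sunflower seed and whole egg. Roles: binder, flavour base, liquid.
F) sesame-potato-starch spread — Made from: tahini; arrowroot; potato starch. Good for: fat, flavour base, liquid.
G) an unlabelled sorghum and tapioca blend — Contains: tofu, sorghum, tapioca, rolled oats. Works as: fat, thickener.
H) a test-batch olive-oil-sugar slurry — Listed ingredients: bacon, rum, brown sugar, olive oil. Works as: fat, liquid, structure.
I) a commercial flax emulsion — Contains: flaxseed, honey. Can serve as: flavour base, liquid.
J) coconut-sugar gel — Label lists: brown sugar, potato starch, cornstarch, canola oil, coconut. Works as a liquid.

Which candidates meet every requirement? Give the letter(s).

A, F, I

A: all constraints satisfied — valid
B: has chicken stock, so not vegetarian — out
C: has coconut cream, so not tree-nut-free — reject
D: has coconut cream, so not tree-nut-free; has rice, so not rice-free — out
E: has whole egg, so not egg-free — out
F: works as a liquid, no oats, tree-nut-free — valid
G: not usable as a liquid; has rolled oats, so not oat-free — out
H: has bacon, so not vegetarian — no
I: every rule checks out — keep
J: has coconut, so not tree-nut-free — reject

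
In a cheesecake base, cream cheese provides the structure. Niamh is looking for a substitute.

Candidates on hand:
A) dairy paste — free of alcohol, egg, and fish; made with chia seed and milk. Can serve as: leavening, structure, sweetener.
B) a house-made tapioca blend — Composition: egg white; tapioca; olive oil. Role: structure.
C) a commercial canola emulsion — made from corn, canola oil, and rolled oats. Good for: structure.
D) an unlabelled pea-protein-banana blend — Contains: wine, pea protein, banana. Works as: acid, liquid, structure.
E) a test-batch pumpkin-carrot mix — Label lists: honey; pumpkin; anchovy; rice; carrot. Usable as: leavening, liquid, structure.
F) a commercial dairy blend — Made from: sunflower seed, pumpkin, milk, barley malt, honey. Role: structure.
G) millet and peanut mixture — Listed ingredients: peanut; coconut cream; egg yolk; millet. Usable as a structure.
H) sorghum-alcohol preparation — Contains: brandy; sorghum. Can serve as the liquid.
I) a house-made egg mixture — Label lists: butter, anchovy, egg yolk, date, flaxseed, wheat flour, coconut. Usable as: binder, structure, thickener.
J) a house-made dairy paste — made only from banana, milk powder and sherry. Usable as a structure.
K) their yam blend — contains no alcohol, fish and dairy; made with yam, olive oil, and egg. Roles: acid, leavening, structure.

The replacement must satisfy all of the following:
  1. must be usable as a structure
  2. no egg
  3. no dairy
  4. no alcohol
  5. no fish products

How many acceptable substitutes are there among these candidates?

A: has milk, so not dairy-free — no
B: has egg white, so not egg-free — no
C: only corn, rolled oats, and canola oil; none excluded — valid
D: has wine, so not alcohol-free — reject
E: has anchovy, so not fish-free — out
F: has milk, so not dairy-free — no
G: has egg yolk, so not egg-free — out
H: not usable as a structure; has brandy, so not alcohol-free — out
I: has butter, so not dairy-free; has egg yolk, so not egg-free (and 1 more) — no
J: has milk powder, so not dairy-free; has sherry, so not alcohol-free — out
K: has egg, so not egg-free — reject

1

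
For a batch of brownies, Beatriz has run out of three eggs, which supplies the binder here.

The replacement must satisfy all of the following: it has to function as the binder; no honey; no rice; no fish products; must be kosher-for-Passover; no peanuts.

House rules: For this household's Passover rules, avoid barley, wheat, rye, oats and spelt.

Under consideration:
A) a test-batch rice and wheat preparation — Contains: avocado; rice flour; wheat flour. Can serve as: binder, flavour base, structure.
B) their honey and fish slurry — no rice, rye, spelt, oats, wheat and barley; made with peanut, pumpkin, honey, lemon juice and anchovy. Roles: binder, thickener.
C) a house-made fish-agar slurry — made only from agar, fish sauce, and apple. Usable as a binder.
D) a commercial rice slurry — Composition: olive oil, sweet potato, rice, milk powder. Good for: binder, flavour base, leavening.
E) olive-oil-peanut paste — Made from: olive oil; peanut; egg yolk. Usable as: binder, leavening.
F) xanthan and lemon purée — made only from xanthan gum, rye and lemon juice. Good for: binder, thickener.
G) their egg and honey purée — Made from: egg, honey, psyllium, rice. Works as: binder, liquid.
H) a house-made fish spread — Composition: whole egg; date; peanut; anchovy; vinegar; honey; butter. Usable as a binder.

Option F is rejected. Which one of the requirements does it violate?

kosher-for-Passover

usable as a binder: satisfied
kosher-for-Passover: has rye — fails
honey-free: satisfied
fish-free: satisfied
rice-free: satisfied
peanut-free: satisfied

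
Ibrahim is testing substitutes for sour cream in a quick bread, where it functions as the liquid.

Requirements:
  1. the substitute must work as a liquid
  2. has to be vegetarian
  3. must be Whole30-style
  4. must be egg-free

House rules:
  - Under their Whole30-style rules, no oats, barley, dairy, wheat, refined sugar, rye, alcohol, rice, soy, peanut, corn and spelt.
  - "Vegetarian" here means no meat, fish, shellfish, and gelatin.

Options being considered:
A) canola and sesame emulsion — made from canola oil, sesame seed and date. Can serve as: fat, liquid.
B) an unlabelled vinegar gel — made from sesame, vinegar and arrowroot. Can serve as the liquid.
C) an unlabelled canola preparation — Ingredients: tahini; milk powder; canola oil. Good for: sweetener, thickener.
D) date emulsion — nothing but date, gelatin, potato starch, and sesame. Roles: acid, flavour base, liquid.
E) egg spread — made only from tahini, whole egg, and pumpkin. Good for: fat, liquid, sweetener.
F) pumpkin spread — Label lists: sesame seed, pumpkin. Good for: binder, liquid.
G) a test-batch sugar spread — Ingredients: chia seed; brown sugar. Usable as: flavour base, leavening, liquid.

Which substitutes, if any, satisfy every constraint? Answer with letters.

A, B, F

A: only sesame seed, canola oil, and date; none excluded — valid
B: all constraints satisfied — valid
C: not usable as a liquid; has milk powder, so not Whole30-style — out
D: has gelatin, so not vegetarian — no
E: has whole egg, so not egg-free — no
F: only sesame seed and pumpkin; none excluded — OK
G: has brown sugar, so not Whole30-style — reject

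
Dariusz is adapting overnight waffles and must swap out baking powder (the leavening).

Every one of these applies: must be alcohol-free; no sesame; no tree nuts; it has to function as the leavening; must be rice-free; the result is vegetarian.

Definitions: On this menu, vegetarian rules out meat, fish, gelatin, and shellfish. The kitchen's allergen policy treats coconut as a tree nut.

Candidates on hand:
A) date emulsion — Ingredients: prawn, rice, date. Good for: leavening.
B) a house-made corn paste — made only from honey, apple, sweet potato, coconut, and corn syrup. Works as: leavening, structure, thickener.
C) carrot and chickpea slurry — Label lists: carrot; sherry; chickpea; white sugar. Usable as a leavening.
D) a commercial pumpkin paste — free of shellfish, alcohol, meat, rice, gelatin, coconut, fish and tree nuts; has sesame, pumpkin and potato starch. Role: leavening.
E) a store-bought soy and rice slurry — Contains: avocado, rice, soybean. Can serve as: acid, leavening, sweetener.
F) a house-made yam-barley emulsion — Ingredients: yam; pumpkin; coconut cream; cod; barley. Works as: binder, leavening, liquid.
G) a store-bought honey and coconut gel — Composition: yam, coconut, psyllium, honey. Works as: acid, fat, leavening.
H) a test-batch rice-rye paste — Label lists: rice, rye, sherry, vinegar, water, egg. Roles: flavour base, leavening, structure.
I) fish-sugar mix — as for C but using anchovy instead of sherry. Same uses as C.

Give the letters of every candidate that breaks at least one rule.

A: has prawn, so not vegetarian; has rice, so not rice-free — no
B: has coconut, so not tree-nut-free — reject
C: has sherry, so not alcohol-free — out
D: has sesame, so not sesame-free — out
E: has rice, so not rice-free — out
F: has cod, so not vegetarian; has coconut cream, so not tree-nut-free — reject
G: has coconut, so not tree-nut-free — reject
H: has sherry, so not alcohol-free; has rice, so not rice-free — no
I: has anchovy, so not vegetarian — reject

A, B, C, D, E, F, G, H, I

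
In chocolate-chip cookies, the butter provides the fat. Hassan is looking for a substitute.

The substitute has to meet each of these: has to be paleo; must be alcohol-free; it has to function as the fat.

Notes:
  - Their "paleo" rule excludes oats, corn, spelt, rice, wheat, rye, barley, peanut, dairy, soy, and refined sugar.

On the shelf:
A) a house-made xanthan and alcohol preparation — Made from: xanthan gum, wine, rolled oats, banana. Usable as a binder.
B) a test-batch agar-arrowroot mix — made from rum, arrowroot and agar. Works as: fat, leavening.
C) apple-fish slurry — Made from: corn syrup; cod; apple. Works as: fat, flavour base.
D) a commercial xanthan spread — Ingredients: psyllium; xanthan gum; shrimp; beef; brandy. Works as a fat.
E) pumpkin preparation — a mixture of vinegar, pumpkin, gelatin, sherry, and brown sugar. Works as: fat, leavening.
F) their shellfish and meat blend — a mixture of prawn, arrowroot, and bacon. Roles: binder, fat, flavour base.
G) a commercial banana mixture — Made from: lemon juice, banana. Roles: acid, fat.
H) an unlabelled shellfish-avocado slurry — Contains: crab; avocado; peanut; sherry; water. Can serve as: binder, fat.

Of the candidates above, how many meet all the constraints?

A: not usable as a fat; has rolled oats, so not paleo (and 1 more) — out
B: has rum, so not alcohol-free — no
C: has corn syrup, so not paleo — no
D: has brandy, so not alcohol-free — out
E: has brown sugar, so not paleo; has sherry, so not alcohol-free — no
F: no alcohol, paleo — OK
G: every rule checks out — valid
H: has peanut, so not paleo; has sherry, so not alcohol-free — no

2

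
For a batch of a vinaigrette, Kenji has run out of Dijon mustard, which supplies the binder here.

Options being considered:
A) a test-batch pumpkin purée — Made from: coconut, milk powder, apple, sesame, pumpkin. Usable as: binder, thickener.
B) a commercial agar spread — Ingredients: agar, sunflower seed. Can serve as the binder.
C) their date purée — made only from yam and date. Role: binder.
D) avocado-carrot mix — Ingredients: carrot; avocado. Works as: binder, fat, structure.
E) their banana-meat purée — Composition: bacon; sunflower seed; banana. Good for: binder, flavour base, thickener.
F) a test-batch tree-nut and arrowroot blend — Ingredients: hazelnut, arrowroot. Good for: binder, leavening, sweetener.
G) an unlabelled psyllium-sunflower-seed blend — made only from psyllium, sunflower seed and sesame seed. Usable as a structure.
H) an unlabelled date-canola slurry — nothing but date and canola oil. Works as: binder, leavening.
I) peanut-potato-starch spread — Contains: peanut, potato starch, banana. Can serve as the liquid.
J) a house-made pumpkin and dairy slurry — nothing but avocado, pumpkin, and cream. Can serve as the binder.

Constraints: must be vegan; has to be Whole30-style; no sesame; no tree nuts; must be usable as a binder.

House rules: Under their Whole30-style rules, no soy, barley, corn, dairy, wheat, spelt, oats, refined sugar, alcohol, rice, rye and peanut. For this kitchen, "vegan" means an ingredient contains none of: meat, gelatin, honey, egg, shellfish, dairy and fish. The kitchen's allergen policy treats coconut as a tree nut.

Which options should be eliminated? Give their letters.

A: has milk powder, so not Whole30-style; has milk powder, so not vegan (and 2 more) — reject
B: works as a binder, tree-nut-free, Whole30-style — OK
C: works as a binder, Whole30-style, no sesame — valid
D: Whole30-style, tree-nut-free — valid
E: has bacon, so not vegan — reject
F: has hazelnut, so not tree-nut-free — reject
G: not usable as a binder; has sesame seed, so not sesame-free — no
H: only date and canola oil; none excluded — valid
I: not usable as a binder; has peanut, so not Whole30-style — reject
J: has cream, so not Whole30-style; has cream, so not vegan — no

A, E, F, G, I, J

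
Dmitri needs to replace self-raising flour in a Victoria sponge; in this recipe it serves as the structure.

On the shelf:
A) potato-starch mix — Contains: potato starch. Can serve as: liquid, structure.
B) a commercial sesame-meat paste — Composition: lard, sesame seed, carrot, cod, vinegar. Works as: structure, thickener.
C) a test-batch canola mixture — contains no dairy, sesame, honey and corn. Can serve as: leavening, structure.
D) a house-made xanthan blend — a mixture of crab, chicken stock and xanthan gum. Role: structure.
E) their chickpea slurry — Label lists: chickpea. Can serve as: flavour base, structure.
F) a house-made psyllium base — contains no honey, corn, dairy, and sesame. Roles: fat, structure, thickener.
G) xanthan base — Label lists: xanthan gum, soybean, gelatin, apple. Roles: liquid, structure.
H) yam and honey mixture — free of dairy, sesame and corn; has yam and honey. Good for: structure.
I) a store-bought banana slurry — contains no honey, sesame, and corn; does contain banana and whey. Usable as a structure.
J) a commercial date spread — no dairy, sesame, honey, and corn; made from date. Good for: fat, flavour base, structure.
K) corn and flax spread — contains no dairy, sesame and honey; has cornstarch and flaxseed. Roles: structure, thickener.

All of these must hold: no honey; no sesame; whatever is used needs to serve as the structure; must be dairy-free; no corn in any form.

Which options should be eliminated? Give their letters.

B, H, I, K

A: nothing on the exclusion list — valid
B: has sesame seed, so not sesame-free — reject
C: works as a structure, no corn, no dairy — valid
D: all constraints satisfied — valid
E: no dairy, no honey — keep
F: no corn, no honey — keep
G: works as a structure, no sesame, no dairy — keep
H: has honey, so not honey-free — no
I: has whey, so not dairy-free — no
J: works as a structure, no dairy, no sesame — OK
K: has cornstarch, so not corn-free — no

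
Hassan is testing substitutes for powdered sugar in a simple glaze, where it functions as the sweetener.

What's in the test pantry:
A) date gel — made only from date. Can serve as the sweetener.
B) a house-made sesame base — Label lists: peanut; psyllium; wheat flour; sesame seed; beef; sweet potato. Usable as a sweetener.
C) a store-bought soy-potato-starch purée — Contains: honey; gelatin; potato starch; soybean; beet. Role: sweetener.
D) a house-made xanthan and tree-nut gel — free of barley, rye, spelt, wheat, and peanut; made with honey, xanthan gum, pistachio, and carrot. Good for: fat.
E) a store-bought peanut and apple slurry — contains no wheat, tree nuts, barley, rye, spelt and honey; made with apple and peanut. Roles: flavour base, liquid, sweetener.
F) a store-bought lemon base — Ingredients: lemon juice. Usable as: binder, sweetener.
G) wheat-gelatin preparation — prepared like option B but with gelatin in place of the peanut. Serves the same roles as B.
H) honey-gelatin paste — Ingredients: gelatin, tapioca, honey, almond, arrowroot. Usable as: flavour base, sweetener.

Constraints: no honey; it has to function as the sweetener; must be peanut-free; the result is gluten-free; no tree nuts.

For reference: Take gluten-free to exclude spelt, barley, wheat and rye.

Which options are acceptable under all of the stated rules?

A, F

A: works as a sweetener, no honey, no peanut — valid
B: has wheat flour, so not gluten-free; has peanut, so not peanut-free — no
C: has honey, so not honey-free — no
D: not usable as a sweetener; has honey, so not honey-free (and 1 more) — out
E: has peanut, so not peanut-free — reject
F: only lemon juice; none excluded — keep
G: has wheat flour, so not gluten-free — reject
H: has honey, so not honey-free; has almond, so not tree-nut-free — no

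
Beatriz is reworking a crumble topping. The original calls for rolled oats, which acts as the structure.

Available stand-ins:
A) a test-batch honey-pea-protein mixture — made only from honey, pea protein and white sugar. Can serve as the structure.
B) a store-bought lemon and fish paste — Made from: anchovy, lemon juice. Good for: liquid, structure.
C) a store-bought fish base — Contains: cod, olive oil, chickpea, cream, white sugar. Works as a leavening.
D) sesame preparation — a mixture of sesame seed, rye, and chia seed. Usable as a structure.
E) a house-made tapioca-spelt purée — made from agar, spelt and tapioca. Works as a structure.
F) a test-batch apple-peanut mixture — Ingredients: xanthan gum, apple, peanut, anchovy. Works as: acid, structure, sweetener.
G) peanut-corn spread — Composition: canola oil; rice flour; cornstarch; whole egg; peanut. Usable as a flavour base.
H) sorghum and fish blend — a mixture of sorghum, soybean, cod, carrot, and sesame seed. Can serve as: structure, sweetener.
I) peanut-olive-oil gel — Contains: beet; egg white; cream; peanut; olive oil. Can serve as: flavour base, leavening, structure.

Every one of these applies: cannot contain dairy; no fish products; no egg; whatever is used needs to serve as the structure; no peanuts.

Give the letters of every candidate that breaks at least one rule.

B, C, F, G, H, I

A: nothing on the exclusion list — valid
B: has anchovy, so not fish-free — no
C: not usable as a structure; has cod, so not fish-free (and 1 more) — reject
D: works as a structure, no egg, no fish — valid
E: only spelt, tapioca and agar; none excluded — OK
F: has anchovy, so not fish-free; has peanut, so not peanut-free — reject
G: not usable as a structure; has peanut, so not peanut-free (and 1 more) — no
H: has cod, so not fish-free — out
I: has cream, so not dairy-free; has peanut, so not peanut-free (and 1 more) — reject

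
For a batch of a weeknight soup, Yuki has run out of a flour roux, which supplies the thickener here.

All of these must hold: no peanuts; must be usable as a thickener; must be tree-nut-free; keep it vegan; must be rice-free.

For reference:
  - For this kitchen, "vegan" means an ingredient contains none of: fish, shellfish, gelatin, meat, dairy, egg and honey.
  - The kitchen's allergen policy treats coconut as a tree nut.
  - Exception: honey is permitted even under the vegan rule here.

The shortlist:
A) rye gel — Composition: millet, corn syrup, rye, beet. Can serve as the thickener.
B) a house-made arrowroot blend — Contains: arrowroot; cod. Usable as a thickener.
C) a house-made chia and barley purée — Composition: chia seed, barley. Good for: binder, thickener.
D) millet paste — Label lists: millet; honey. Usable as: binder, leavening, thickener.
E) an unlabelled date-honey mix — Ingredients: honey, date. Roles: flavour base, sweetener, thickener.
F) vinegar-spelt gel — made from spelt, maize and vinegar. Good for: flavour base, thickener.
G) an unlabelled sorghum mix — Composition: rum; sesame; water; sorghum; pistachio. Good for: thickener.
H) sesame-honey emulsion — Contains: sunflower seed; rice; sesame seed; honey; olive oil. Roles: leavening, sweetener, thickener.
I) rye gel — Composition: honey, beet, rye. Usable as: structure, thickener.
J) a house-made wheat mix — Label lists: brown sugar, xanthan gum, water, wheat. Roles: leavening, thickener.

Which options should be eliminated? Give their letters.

A: works as a thickener, no peanut, no rice — keep
B: has cod, so not vegan — reject
C: only barley and chia seed; none excluded — keep
D: honey is permitted under the vegan carve-out; nothing else excluded — OK
E: honey is permitted under the vegan carve-out; nothing else excluded — valid
F: tree-nut-free, no peanut — valid
G: has pistachio, so not tree-nut-free — reject
H: has rice, so not rice-free — reject
I: honey is permitted under the vegan carve-out; nothing else excluded — valid
J: brown sugar and wheat etc. — none of it excluded — keep

B, G, H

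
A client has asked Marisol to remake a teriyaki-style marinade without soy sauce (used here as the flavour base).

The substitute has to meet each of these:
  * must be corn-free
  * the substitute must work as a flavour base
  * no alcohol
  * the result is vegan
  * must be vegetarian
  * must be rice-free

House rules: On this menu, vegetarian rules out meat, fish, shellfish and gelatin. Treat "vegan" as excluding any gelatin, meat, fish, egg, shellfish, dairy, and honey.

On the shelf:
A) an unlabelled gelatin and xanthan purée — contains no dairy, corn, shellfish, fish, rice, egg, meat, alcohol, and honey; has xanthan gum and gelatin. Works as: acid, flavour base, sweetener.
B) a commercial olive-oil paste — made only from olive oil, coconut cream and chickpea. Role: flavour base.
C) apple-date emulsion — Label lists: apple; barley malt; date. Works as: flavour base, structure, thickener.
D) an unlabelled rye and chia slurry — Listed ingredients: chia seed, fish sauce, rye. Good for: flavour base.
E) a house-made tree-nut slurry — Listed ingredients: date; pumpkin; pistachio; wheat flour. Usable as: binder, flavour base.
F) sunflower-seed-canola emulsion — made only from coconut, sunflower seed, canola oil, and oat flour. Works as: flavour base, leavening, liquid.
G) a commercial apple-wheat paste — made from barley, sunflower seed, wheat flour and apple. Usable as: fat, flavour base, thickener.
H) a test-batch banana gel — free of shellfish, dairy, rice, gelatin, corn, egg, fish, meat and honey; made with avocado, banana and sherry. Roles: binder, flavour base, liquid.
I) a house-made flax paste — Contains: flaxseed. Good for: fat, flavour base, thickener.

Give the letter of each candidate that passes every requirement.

B, C, E, F, G, I

A: has gelatin, so not vegetarian; has gelatin, so not vegan — out
B: only coconut cream, chickpea, and olive oil; none excluded — OK
C: only barley malt, apple, and date; none excluded — keep
D: has fish sauce, so not vegetarian; has fish sauce, so not vegan — no
E: pistachio and wheat flour etc. — none of it excluded — OK
F: works as a flavour base, vegetarian, no rice — OK
G: barley and wheat flour etc. — none of it excluded — valid
H: has sherry, so not alcohol-free — reject
I: works as a flavour base, vegan, no rice — valid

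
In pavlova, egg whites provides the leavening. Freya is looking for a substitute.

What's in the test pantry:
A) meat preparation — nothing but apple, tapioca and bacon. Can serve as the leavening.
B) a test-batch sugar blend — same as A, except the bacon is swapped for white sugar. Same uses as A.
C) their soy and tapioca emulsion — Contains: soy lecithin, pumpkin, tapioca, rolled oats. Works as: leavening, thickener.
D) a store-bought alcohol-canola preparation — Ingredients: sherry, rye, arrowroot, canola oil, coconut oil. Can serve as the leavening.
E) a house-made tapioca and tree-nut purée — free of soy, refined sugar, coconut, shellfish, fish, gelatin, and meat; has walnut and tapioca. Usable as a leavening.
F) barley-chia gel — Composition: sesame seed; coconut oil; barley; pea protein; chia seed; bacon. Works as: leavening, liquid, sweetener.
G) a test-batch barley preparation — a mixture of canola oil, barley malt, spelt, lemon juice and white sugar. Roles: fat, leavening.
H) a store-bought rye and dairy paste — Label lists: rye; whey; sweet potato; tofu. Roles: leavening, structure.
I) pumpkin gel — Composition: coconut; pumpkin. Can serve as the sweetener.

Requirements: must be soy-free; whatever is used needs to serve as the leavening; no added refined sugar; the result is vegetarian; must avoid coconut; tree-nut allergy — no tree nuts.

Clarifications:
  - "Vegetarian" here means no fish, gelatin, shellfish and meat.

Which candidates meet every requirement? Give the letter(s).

none

A: has bacon, so not vegetarian — reject
B: has white sugar, so not no-added-sugar — out
C: has soy lecithin, so not soy-free — out
D: has coconut oil, so not coconut-free — out
E: has walnut, so not tree-nut-free — no
F: has bacon, so not vegetarian; has coconut oil, so not coconut-free — no
G: has white sugar, so not no-added-sugar — no
H: has tofu, so not soy-free — reject
I: not usable as a leavening; has coconut, so not coconut-free — no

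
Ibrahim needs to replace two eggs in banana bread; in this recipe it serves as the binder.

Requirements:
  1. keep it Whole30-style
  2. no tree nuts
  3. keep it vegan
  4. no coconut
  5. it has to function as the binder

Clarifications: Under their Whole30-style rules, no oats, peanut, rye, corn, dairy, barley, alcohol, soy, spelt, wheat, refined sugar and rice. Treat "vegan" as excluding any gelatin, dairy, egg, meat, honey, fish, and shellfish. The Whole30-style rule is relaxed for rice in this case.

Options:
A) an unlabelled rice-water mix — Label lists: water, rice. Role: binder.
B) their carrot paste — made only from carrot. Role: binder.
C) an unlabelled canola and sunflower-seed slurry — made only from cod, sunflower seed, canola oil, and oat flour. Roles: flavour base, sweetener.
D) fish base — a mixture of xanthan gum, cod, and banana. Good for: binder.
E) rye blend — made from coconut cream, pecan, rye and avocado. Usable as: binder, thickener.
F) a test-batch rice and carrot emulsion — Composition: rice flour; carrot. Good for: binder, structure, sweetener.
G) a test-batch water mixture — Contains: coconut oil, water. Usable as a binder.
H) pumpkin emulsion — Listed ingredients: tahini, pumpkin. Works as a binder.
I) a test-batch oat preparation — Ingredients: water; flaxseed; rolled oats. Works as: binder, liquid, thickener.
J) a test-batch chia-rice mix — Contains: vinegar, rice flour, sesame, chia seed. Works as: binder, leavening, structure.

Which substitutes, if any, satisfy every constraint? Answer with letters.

A, B, F, H, J

A: rice is permitted under the Whole30-style carve-out; nothing else excluded — valid
B: works as a binder, Whole30-style, no tree nuts — keep
C: not usable as a binder; has oat flour, so not Whole30-style (and 1 more) — out
D: has cod, so not vegan — no
E: has rye, so not Whole30-style; has pecan, so not tree-nut-free (and 1 more) — out
F: rice is permitted under the Whole30-style carve-out; nothing else excluded — keep
G: has coconut oil, so not coconut-free — no
H: nothing on the exclusion list — OK
I: has rolled oats, so not Whole30-style — out
J: rice is permitted under the Whole30-style carve-out; nothing else excluded — keep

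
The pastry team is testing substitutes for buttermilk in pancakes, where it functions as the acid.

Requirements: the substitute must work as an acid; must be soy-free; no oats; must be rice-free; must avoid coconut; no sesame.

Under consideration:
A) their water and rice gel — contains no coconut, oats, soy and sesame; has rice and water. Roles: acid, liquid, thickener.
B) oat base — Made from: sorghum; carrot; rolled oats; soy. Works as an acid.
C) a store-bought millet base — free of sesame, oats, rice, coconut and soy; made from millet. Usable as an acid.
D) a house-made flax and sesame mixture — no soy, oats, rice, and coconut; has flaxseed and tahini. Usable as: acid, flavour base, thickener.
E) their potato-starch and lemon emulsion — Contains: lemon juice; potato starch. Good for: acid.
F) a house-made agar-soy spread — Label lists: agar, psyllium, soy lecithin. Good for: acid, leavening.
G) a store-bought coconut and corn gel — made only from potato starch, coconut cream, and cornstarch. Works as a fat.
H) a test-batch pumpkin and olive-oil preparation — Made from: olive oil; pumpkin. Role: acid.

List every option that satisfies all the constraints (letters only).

C, E, H

A: has rice, so not rice-free — reject
B: has rolled oats, so not oat-free; has soy, so not soy-free — no
C: works as an acid, no rice, no oats — OK
D: has tahini, so not sesame-free — no
E: works as an acid, no soy, no rice — OK
F: has soy lecithin, so not soy-free — out
G: not usable as an acid; has coconut cream, so not coconut-free — no
H: only pumpkin and olive oil; none excluded — valid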